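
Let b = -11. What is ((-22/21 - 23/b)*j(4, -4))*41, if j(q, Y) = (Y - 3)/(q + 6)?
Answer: -9881/330 ≈ -29.942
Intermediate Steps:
j(q, Y) = (-3 + Y)/(6 + q)
((-22/21 - 23/b)*j(4, -4))*41 = ((-22/21 - 23/(-11))*((-3 - 4)/(6 + 4)))*41 = ((-22*1/21 - 23*(-1/11))*(-7/10))*41 = ((-22/21 + 23/11)*((⅒)*(-7)))*41 = ((241/231)*(-7/10))*41 = -241/330*41 = -9881/330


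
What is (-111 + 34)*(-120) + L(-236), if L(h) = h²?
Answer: 64936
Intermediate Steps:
(-111 + 34)*(-120) + L(-236) = (-111 + 34)*(-120) + (-236)² = -77*(-120) + 55696 = 9240 + 55696 = 64936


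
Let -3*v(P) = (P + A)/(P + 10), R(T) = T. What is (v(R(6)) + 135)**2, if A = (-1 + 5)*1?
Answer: 10465225/576 ≈ 18169.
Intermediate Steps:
A = 4 (A = 4*1 = 4)
v(P) = -(4 + P)/(3*(10 + P)) (v(P) = -(P + 4)/(3*(P + 10)) = -(4 + P)/(3*(10 + P)))
(v(R(6)) + 135)**2 = ((-4 - 1*6)/(3*(10 + 6)) + 135)**2 = ((1/3)*(-4 - 6)/16 + 135)**2 = ((1/3)*(1/16)*(-10) + 135)**2 = (-5/24 + 135)**2 = (3235/24)**2 = 10465225/576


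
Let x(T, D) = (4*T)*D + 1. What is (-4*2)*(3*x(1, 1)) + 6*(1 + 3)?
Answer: -96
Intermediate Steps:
x(T, D) = 1 + 4*D*T (x(T, D) = 4*D*T + 1 = 1 + 4*D*T)
(-4*2)*(3*x(1, 1)) + 6*(1 + 3) = (-4*2)*(3*(1 + 4*1*1)) + 6*(1 + 3) = -24*(1 + 4) + 6*4 = -24*5 + 24 = -8*15 + 24 = -120 + 24 = -96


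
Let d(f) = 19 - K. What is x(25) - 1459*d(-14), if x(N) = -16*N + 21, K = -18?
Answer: -54362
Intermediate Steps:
x(N) = 21 - 16*N
d(f) = 37 (d(f) = 19 - 1*(-18) = 19 + 18 = 37)
x(25) - 1459*d(-14) = (21 - 16*25) - 1459*37 = (21 - 400) - 53983 = -379 - 53983 = -54362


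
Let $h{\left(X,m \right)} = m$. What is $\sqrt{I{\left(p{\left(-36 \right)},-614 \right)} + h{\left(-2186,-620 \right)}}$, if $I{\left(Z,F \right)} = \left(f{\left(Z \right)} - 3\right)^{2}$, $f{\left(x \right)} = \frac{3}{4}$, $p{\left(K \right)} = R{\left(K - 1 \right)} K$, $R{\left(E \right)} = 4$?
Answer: $\frac{i \sqrt{9839}}{4} \approx 24.798 i$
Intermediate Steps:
$p{\left(K \right)} = 4 K$
$f{\left(x \right)} = \frac{3}{4}$ ($f{\left(x \right)} = 3 \cdot \frac{1}{4} = \frac{3}{4}$)
$I{\left(Z,F \right)} = \frac{81}{16}$ ($I{\left(Z,F \right)} = \left(\frac{3}{4} - 3\right)^{2} = \left(- \frac{9}{4}\right)^{2} = \frac{81}{16}$)
$\sqrt{I{\left(p{\left(-36 \right)},-614 \right)} + h{\left(-2186,-620 \right)}} = \sqrt{\frac{81}{16} - 620} = \sqrt{- \frac{9839}{16}} = \frac{i \sqrt{9839}}{4}$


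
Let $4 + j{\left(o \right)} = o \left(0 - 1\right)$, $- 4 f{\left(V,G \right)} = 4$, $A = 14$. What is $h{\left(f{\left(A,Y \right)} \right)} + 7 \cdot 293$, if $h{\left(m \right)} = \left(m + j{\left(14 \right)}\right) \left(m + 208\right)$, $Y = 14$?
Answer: $-1882$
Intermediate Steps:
$f{\left(V,G \right)} = -1$ ($f{\left(V,G \right)} = \left(- \frac{1}{4}\right) 4 = -1$)
$j{\left(o \right)} = -4 - o$ ($j{\left(o \right)} = -4 + o \left(0 - 1\right) = -4 + o \left(-1\right) = -4 - o$)
$h{\left(m \right)} = \left(-18 + m\right) \left(208 + m\right)$ ($h{\left(m \right)} = \left(m - 18\right) \left(m + 208\right) = \left(m - 18\right) \left(208 + m\right) = \left(-18 + m\right) \left(208 + m\right)$)
$h{\left(f{\left(A,Y \right)} \right)} + 7 \cdot 293 = \left(-3744 + \left(-1\right)^{2} + 190 \left(-1\right)\right) + 7 \cdot 293 = \left(-3744 + 1 - 190\right) + 2051 = -3933 + 2051 = -1882$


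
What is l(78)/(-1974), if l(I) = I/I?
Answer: -1/1974 ≈ -0.00050659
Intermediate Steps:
l(I) = 1
l(78)/(-1974) = 1/(-1974) = 1*(-1/1974) = -1/1974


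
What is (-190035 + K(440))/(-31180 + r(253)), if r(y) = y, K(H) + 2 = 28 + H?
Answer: 189569/30927 ≈ 6.1296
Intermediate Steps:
K(H) = 26 + H (K(H) = -2 + (28 + H) = 26 + H)
(-190035 + K(440))/(-31180 + r(253)) = (-190035 + (26 + 440))/(-31180 + 253) = (-190035 + 466)/(-30927) = -189569*(-1/30927) = 189569/30927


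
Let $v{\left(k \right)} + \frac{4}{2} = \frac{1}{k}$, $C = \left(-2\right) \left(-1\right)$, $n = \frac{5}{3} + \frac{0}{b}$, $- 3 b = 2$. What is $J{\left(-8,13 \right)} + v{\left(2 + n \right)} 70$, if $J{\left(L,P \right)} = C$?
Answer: $- \frac{1308}{11} \approx -118.91$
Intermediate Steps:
$b = - \frac{2}{3}$ ($b = \left(- \frac{1}{3}\right) 2 = - \frac{2}{3} \approx -0.66667$)
$n = \frac{5}{3}$ ($n = \frac{5}{3} + \frac{0}{- \frac{2}{3}} = 5 \cdot \frac{1}{3} + 0 \left(- \frac{3}{2}\right) = \frac{5}{3} + 0 = \frac{5}{3} \approx 1.6667$)
$C = 2$
$J{\left(L,P \right)} = 2$
$v{\left(k \right)} = -2 + \frac{1}{k}$
$J{\left(-8,13 \right)} + v{\left(2 + n \right)} 70 = 2 + \left(-2 + \frac{1}{2 + \frac{5}{3}}\right) 70 = 2 + \left(-2 + \frac{1}{\frac{11}{3}}\right) 70 = 2 + \left(-2 + \frac{3}{11}\right) 70 = 2 - \frac{1330}{11} = - \frac{1308}{11}$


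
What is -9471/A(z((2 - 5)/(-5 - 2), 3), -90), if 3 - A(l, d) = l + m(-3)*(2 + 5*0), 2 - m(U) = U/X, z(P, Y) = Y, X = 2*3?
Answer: 9471/5 ≈ 1894.2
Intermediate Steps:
X = 6
m(U) = 2 - U/6
A(l, d) = -2 - l (A(l, d) = 3 - (l + (2 - 1/6*(-3))*(2 + 5*0)) = 3 - (l + (2 + 1/2)*(2 + 0)) = 3 - (l + (5/2)*2) = 3 - (l + 5) = 3 - (5 + l) = 3 + (-5 - l) = -2 - l)
-9471/A(z((2 - 5)/(-5 - 2), 3), -90) = -9471/(-2 - 1*3) = -9471/(-2 - 3) = -9471/(-5) = -9471*(-1/5) = 9471/5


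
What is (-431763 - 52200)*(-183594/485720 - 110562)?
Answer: 12994977199000671/242860 ≈ 5.3508e+10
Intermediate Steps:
(-431763 - 52200)*(-183594/485720 - 110562) = -483963*(-183594*1/485720 - 110562) = -483963*(-91797/242860 - 110562) = -483963*(-26851179117/242860) = 12994977199000671/242860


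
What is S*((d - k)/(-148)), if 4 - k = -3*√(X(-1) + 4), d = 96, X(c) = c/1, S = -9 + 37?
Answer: -644/37 + 21*√3/37 ≈ -16.422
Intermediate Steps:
S = 28
X(c) = c (X(c) = c*1 = c)
k = 4 + 3*√3 (k = 4 - (-3)*√(-1 + 4) = 4 - (-3)*√3 = 4 + 3*√3 ≈ 9.1962)
S*((d - k)/(-148)) = 28*((96 - (4 + 3*√3))/(-148)) = 28*((96 + (-4 - 3*√3))*(-1/148)) = 28*((92 - 3*√3)*(-1/148)) = 28*(-23/37 + 3*√3/148) = -644/37 + 21*√3/37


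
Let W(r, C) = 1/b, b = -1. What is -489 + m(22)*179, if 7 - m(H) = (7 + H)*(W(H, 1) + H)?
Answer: -108247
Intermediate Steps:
W(r, C) = -1 (W(r, C) = 1/(-1) = 1*(-1) = -1)
m(H) = 7 - (-1 + H)*(7 + H) (m(H) = 7 - (7 + H)*(-1 + H) = 7 - (-1 + H)*(7 + H))
-489 + m(22)*179 = -489 + (14 - 1*22**2 - 6*22)*179 = -489 + (14 - 1*484 - 132)*179 = -489 + (14 - 484 - 132)*179 = -489 - 602*179 = -489 - 107758 = -108247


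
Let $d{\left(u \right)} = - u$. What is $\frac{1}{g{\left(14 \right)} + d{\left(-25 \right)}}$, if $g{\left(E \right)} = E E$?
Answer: $\frac{1}{221} \approx 0.0045249$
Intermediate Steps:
$g{\left(E \right)} = E^{2}$
$\frac{1}{g{\left(14 \right)} + d{\left(-25 \right)}} = \frac{1}{14^{2} - -25} = \frac{1}{196 + 25} = \frac{1}{221}$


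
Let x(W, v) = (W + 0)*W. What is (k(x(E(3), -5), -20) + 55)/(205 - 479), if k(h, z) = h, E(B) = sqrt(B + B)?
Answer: -61/274 ≈ -0.22263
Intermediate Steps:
E(B) = sqrt(2)*sqrt(B) (E(B) = sqrt(2*B) = sqrt(2)*sqrt(B))
x(W, v) = W**2 (x(W, v) = W*W = W**2)
(k(x(E(3), -5), -20) + 55)/(205 - 479) = ((sqrt(2)*sqrt(3))**2 + 55)/(205 - 479) = ((sqrt(6))**2 + 55)/(-274) = (6 + 55)*(-1/274) = 61*(-1/274) = -61/274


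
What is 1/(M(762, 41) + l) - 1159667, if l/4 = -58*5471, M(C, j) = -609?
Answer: -1472639089628/1269881 ≈ -1.1597e+6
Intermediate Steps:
l = -1269272 (l = 4*(-58*5471) = 4*(-317318) = -1269272)
1/(M(762, 41) + l) - 1159667 = 1/(-609 - 1269272) - 1159667 = 1/(-1269881) - 1159667 = -1/1269881 - 1159667 = -1472639089628/1269881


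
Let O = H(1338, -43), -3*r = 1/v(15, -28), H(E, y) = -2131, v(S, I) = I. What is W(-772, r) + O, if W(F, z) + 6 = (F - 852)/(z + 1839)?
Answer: -330253765/154477 ≈ -2137.9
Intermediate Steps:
r = 1/84 (r = -⅓/(-28) = -⅓*(-1/28) = 1/84 ≈ 0.011905)
O = -2131
W(F, z) = -6 + (-852 + F)/(1839 + z) (W(F, z) = -6 + (F - 852)/(z + 1839) = -6 + (-852 + F)/(1839 + z))
W(-772, r) + O = (-11886 - 772 - 6*1/84)/(1839 + 1/84) - 2131 = (-11886 - 772 - 1/14)/(154477/84) - 2131 = (84/154477)*(-177213/14) - 2131 = -1063278/154477 - 2131 = -330253765/154477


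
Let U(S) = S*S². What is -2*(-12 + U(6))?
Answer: -408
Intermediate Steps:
U(S) = S³
-2*(-12 + U(6)) = -2*(-12 + 6³) = -2*(-12 + 216) = -2*204 = -408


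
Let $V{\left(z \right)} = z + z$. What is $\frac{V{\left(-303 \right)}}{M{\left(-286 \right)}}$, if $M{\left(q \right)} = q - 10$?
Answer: $\frac{303}{148} \approx 2.0473$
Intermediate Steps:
$M{\left(q \right)} = -10 + q$ ($M{\left(q \right)} = q - 10 = -10 + q$)
$V{\left(z \right)} = 2 z$
$\frac{V{\left(-303 \right)}}{M{\left(-286 \right)}} = \frac{2 \left(-303\right)}{-10 - 286} = - \frac{606}{-296} = \left(-606\right) \left(- \frac{1}{296}\right) = \frac{303}{148}$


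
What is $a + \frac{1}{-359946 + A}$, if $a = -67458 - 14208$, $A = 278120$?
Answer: $- \frac{6682402117}{81826} \approx -81666.0$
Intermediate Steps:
$a = -81666$ ($a = -67458 - 14208 = -81666$)
$a + \frac{1}{-359946 + A} = -81666 + \frac{1}{-359946 + 278120} = -81666 + \frac{1}{-81826} = -81666 - \frac{1}{81826} = - \frac{6682402117}{81826}$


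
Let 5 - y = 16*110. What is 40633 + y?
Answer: 38878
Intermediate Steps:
y = -1755 (y = 5 - 16*110 = 5 - 1*1760 = 5 - 1760 = -1755)
40633 + y = 40633 - 1755 = 38878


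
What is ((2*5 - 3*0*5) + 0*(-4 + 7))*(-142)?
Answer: -1420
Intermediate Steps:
((2*5 - 3*0*5) + 0*(-4 + 7))*(-142) = ((10 + 0*5) + 0*3)*(-142) = ((10 + 0) + 0)*(-142) = (10 + 0)*(-142) = 10*(-142) = -1420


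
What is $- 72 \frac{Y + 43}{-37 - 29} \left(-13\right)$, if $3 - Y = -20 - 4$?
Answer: $- \frac{10920}{11} \approx -992.73$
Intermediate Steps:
$Y = 27$ ($Y = 3 - \left(-20 - 4\right) = 3 - -24 = 3 + 24 = 27$)
$- 72 \frac{Y + 43}{-37 - 29} \left(-13\right) = - 72 \frac{27 + 43}{-37 - 29} \left(-13\right) = - 72 \frac{70}{-66} \left(-13\right) = - 72 \cdot 70 \left(- \frac{1}{66}\right) \left(-13\right) = \left(-72\right) \left(- \frac{35}{33}\right) \left(-13\right) = \frac{840}{11} \left(-13\right) = - \frac{10920}{11}$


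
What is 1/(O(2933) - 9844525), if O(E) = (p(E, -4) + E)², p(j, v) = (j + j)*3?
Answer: 1/411677436 ≈ 2.4291e-9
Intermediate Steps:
p(j, v) = 6*j (p(j, v) = (2*j)*3 = 6*j)
O(E) = 49*E² (O(E) = (6*E + E)² = (7*E)² = 49*E²)
1/(O(2933) - 9844525) = 1/(49*2933² - 9844525) = 1/(49*8602489 - 9844525) = 1/(421521961 - 9844525) = 1/411677436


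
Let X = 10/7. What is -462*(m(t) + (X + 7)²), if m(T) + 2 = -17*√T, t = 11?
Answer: -223278/7 + 7854*√11 ≈ -5848.1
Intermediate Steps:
X = 10/7 (X = 10*(⅐) = 10/7 ≈ 1.4286)
m(T) = -2 - 17*√T
-462*(m(t) + (X + 7)²) = -462*((-2 - 17*√11) + (10/7 + 7)²) = -462*((-2 - 17*√11) + (59/7)²) = -462*((-2 - 17*√11) + 3481/49) = -462*(3383/49 - 17*√11) = -223278/7 + 7854*√11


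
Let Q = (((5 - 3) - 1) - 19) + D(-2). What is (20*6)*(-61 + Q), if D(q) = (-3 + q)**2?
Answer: -6480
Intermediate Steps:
Q = 7 (Q = (((5 - 3) - 1) - 19) + (-3 - 2)**2 = ((2 - 1) - 19) + (-5)**2 = (1 - 19) + 25 = -18 + 25 = 7)
(20*6)*(-61 + Q) = (20*6)*(-61 + 7) = 120*(-54) = -6480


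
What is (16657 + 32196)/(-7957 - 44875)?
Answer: -48853/52832 ≈ -0.92469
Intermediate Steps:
(16657 + 32196)/(-7957 - 44875) = 48853/(-52832) = 48853*(-1/52832) = -48853/52832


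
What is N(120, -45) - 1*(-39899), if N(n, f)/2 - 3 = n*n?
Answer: 68705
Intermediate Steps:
N(n, f) = 6 + 2*n² (N(n, f) = 6 + 2*(n*n) = 6 + 2*n²)
N(120, -45) - 1*(-39899) = (6 + 2*120²) - 1*(-39899) = (6 + 2*14400) + 39899 = (6 + 28800) + 39899 = 28806 + 39899 = 68705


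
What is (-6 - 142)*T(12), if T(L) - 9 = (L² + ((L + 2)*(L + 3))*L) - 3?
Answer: -395160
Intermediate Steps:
T(L) = 6 + L² + L*(2 + L)*(3 + L) (T(L) = 9 + ((L² + ((L + 2)*(L + 3))*L) - 3) = 9 + ((L² + ((2 + L)*(3 + L))*L) - 3) = 9 + ((L² + L*(2 + L)*(3 + L)) - 3) = 9 + (-3 + L² + L*(2 + L)*(3 + L)) = 6 + L² + L*(2 + L)*(3 + L))
(-6 - 142)*T(12) = (-6 - 142)*(6 + 12³ + 6*12 + 6*12²) = -148*(6 + 1728 + 72 + 6*144) = -148*(6 + 1728 + 72 + 864) = -148*2670 = -395160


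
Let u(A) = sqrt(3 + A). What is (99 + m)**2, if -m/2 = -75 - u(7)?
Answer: 62041 + 996*sqrt(10) ≈ 65191.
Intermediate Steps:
m = 150 + 2*sqrt(10) (m = -2*(-75 - sqrt(3 + 7)) = -2*(-75 - sqrt(10)) = 150 + 2*sqrt(10) ≈ 156.32)
(99 + m)**2 = (99 + (150 + 2*sqrt(10)))**2 = (249 + 2*sqrt(10))**2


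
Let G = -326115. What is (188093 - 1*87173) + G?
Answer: -225195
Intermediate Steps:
(188093 - 1*87173) + G = (188093 - 1*87173) - 326115 = (188093 - 87173) - 326115 = 100920 - 326115 = -225195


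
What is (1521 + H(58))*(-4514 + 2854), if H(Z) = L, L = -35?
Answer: -2466760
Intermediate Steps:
H(Z) = -35
(1521 + H(58))*(-4514 + 2854) = (1521 - 35)*(-4514 + 2854) = 1486*(-1660) = -2466760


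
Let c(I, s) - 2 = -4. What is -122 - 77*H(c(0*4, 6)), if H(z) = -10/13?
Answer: -816/13 ≈ -62.769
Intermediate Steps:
c(I, s) = -2 (c(I, s) = 2 - 4 = -2)
H(z) = -10/13 (H(z) = -10*1/13 = -10/13)
-122 - 77*H(c(0*4, 6)) = -122 - 77*(-10/13) = -122 + 770/13 = -816/13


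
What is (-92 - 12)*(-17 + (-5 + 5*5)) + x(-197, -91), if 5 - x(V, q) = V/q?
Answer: -28134/91 ≈ -309.17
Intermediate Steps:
x(V, q) = 5 - V/q
(-92 - 12)*(-17 + (-5 + 5*5)) + x(-197, -91) = (-92 - 12)*(-17 + (-5 + 5*5)) + (5 - 1*(-197)/(-91)) = -104*(-17 + (-5 + 25)) + (5 - 1*(-197)*(-1/91)) = -104*(-17 + 20) + (5 - 197/91) = -104*3 + 258/91 = -312 + 258/91 = -28134/91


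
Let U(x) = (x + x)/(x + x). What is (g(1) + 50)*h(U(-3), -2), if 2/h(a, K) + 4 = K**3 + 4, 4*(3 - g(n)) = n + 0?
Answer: -211/16 ≈ -13.188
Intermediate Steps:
U(x) = 1 (U(x) = (2*x)/((2*x)) = (2*x)*(1/(2*x)) = 1)
g(n) = 3 - n/4 (g(n) = 3 - (n + 0)/4 = 3 - n/4)
h(a, K) = 2/K**3 (h(a, K) = 2/(-4 + (K**3 + 4)) = 2/(-4 + (4 + K**3)) = 2/(K**3) = 2/K**3)
(g(1) + 50)*h(U(-3), -2) = ((3 - 1/4*1) + 50)*(2/(-2)**3) = ((3 - 1/4) + 50)*(2*(-1/8)) = (11/4 + 50)*(-1/4) = (211/4)*(-1/4) = -211/16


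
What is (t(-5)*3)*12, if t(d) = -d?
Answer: 180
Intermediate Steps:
(t(-5)*3)*12 = (-1*(-5)*3)*12 = (5*3)*12 = 15*12 = 180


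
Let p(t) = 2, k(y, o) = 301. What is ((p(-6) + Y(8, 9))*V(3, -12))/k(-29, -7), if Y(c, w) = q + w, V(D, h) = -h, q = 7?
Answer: 216/301 ≈ 0.71761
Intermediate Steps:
Y(c, w) = 7 + w
((p(-6) + Y(8, 9))*V(3, -12))/k(-29, -7) = ((2 + (7 + 9))*(-1*(-12)))/301 = ((2 + 16)*12)*(1/301) = (18*12)*(1/301) = 216*(1/301) = 216/301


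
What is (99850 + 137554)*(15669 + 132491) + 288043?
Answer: 35174064683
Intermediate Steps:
(99850 + 137554)*(15669 + 132491) + 288043 = 237404*148160 + 288043 = 35173776640 + 288043 = 35174064683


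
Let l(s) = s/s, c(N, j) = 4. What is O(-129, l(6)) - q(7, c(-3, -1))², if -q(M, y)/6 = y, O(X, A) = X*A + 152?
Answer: -553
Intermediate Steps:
l(s) = 1
O(X, A) = 152 + A*X (O(X, A) = A*X + 152 = 152 + A*X)
q(M, y) = -6*y
O(-129, l(6)) - q(7, c(-3, -1))² = (152 + 1*(-129)) - (-6*4)² = (152 - 129) - 1*(-24)² = 23 - 1*576 = 23 - 576 = -553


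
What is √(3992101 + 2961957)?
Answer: √6954058 ≈ 2637.1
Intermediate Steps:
√(3992101 + 2961957) = √6954058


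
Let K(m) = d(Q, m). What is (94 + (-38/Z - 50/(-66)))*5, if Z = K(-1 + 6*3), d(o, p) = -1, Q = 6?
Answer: 21905/33 ≈ 663.79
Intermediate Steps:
K(m) = -1
Z = -1
(94 + (-38/Z - 50/(-66)))*5 = (94 + (-38/(-1) - 50/(-66)))*5 = (94 + (-38*(-1) - 50*(-1/66)))*5 = (94 + (38 + 25/33))*5 = (94 + 1279/33)*5 = (4381/33)*5 = 21905/33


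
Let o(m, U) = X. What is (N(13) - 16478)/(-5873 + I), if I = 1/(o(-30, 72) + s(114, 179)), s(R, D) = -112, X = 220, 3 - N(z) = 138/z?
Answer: 23145804/8245679 ≈ 2.8070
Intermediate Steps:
N(z) = 3 - 138/z
o(m, U) = 220
I = 1/108 (I = 1/(220 - 112) = 1/108 ≈ 0.0092593)
(N(13) - 16478)/(-5873 + I) = ((3 - 138/13) - 16478)/(-5873 + 1/108) = ((3 - 138*1/13) - 16478)/(-634283/108) = ((3 - 138/13) - 16478)*(-108/634283) = (-99/13 - 16478)*(-108/634283) = -214313/13*(-108/634283) = 23145804/8245679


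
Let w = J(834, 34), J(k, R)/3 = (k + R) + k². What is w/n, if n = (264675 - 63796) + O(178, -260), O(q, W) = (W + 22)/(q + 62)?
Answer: 250712640/24105361 ≈ 10.401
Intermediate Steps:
O(q, W) = (22 + W)/(62 + q)
J(k, R) = 3*R + 3*k + 3*k² (J(k, R) = 3*((k + R) + k²) = 3*((R + k) + k²) = 3*(R + k + k²) = 3*R + 3*k + 3*k²)
n = 24105361/120 (n = (264675 - 63796) + (22 - 260)/(62 + 178) = 200879 - 238/240 = 200879 + (1/240)*(-238) = 200879 - 119/120 = 24105361/120 ≈ 2.0088e+5)
w = 2089272 (w = 3*34 + 3*834 + 3*834² = 102 + 2502 + 3*695556 = 102 + 2502 + 2086668 = 2089272)
w/n = 2089272/(24105361/120) = 2089272*(120/24105361) = 250712640/24105361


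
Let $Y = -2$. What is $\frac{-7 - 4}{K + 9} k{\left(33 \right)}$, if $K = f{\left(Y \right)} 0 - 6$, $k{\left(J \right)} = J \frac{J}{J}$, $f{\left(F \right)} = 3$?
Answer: $-121$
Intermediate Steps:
$k{\left(J \right)} = J$ ($k{\left(J \right)} = J 1 = J$)
$K = -6$ ($K = 3 \cdot 0 - 6 = 0 - 6 = -6$)
$\frac{-7 - 4}{K + 9} k{\left(33 \right)} = \frac{-7 - 4}{-6 + 9} \cdot 33 = - \frac{11}{3} \cdot 33 = \left(-11\right) \frac{1}{3} \cdot 33 = \left(- \frac{11}{3}\right) 33 = -121$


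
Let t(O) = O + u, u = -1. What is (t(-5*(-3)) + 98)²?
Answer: 12544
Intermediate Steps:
t(O) = -1 + O (t(O) = O - 1 = -1 + O)
(t(-5*(-3)) + 98)² = ((-1 - 5*(-3)) + 98)² = ((-1 + 15) + 98)² = (14 + 98)² = 112² = 12544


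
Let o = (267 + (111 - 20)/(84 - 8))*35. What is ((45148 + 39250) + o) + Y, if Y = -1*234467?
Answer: -10691839/76 ≈ -1.4068e+5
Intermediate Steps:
Y = -234467
o = 713405/76 (o = (267 + 91/76)*35 = (20383/76)*35 = 713405/76 ≈ 9386.9)
((45148 + 39250) + o) + Y = ((45148 + 39250) + 713405/76) - 234467 = (84398 + 713405/76) - 234467 = 7127653/76 - 234467 = -10691839/76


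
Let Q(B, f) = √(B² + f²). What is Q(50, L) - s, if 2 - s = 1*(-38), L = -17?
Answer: -40 + √2789 ≈ 12.811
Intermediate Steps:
s = 40 (s = 2 - (-38) = 2 - 1*(-38) = 2 + 38 = 40)
Q(50, L) - s = √(50² + (-17)²) - 1*40 = √(2500 + 289) - 40 = √2789 - 40 = -40 + √2789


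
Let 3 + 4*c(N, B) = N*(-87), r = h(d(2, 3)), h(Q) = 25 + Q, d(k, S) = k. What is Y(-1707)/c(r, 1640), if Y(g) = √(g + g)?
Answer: -I*√3414/588 ≈ -0.09937*I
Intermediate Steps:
r = 27 (r = 25 + 2 = 27)
Y(g) = √2*√g (Y(g) = √(2*g) = √2*√g)
c(N, B) = -¾ - 87*N/4 (c(N, B) = -¾ + (N*(-87))/4 = -¾ + (-87*N)/4 = -¾ - 87*N/4)
Y(-1707)/c(r, 1640) = (√2*√(-1707))/(-¾ - 87/4*27) = (√2*(I*√1707))/(-¾ - 2349/4) = (I*√3414)/(-588) = (I*√3414)*(-1/588) = -I*√3414/588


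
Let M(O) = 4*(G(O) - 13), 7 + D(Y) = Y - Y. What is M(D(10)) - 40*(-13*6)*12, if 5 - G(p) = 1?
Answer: 37404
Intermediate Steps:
G(p) = 4 (G(p) = 5 - 1*1 = 5 - 1 = 4)
D(Y) = -7 (D(Y) = -7 + (Y - Y) = -7 + 0 = -7)
M(O) = -36 (M(O) = 4*(4 - 13) = 4*(-9) = -36)
M(D(10)) - 40*(-13*6)*12 = -36 - 40*(-13*6)*12 = -36 - 40*(-78)*12 = -36 - (-3120)*12 = -36 - 1*(-37440) = -36 + 37440 = 37404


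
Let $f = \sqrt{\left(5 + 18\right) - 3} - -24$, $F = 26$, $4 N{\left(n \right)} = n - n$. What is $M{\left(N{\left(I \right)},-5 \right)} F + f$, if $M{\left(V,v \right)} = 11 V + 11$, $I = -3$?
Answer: $310 + 2 \sqrt{5} \approx 314.47$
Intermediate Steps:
$N{\left(n \right)} = 0$ ($N{\left(n \right)} = \frac{n - n}{4} = \frac{1}{4} \cdot 0 = 0$)
$M{\left(V,v \right)} = 11 + 11 V$
$f = 24 + 2 \sqrt{5}$ ($f = \sqrt{23 - 3} + 24 = \sqrt{20} + 24 = 2 \sqrt{5} + 24 = 24 + 2 \sqrt{5} \approx 28.472$)
$M{\left(N{\left(I \right)},-5 \right)} F + f = \left(11 + 11 \cdot 0\right) 26 + \left(24 + 2 \sqrt{5}\right) = \left(11 + 0\right) 26 + \left(24 + 2 \sqrt{5}\right) = 11 \cdot 26 + \left(24 + 2 \sqrt{5}\right) = 286 + \left(24 + 2 \sqrt{5}\right) = 310 + 2 \sqrt{5}$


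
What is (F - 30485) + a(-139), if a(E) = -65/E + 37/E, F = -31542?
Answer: -8621725/139 ≈ -62027.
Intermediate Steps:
a(E) = -28/E
(F - 30485) + a(-139) = (-31542 - 30485) - 28/(-139) = -62027 - 28*(-1/139) = -62027 + 28/139 = -8621725/139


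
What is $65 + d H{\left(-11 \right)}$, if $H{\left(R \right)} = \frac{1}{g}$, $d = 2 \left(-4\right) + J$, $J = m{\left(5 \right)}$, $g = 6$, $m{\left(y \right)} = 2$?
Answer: $64$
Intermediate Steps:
$J = 2$
$d = -6$ ($d = 2 \left(-4\right) + 2 = -8 + 2 = -6$)
$H{\left(R \right)} = \frac{1}{6}$
$65 + d H{\left(-11 \right)} = 65 - 1 = 64$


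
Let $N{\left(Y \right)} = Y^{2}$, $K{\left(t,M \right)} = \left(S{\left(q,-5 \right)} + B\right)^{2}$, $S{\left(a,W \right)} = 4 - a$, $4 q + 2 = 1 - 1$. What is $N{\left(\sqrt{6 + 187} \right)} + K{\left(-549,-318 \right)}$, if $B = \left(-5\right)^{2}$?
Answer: $\frac{4253}{4} \approx 1063.3$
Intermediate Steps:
$q = - \frac{1}{2}$ ($q = - \frac{1}{2} + \frac{1 - 1}{4} = - \frac{1}{2} + \frac{1}{4} \cdot 0 = - \frac{1}{2} + 0 = - \frac{1}{2} \approx -0.5$)
$B = 25$
$K{\left(t,M \right)} = \frac{3481}{4}$ ($K{\left(t,M \right)} = \left(\left(4 - - \frac{1}{2}\right) + 25\right)^{2} = \left(\left(4 + \frac{1}{2}\right) + 25\right)^{2} = \left(\frac{9}{2} + 25\right)^{2} = \left(\frac{59}{2}\right)^{2} = \frac{3481}{4}$)
$N{\left(\sqrt{6 + 187} \right)} + K{\left(-549,-318 \right)} = \left(\sqrt{6 + 187}\right)^{2} + \frac{3481}{4} = \left(\sqrt{193}\right)^{2} + \frac{3481}{4} = 193 + \frac{3481}{4} = \frac{4253}{4}$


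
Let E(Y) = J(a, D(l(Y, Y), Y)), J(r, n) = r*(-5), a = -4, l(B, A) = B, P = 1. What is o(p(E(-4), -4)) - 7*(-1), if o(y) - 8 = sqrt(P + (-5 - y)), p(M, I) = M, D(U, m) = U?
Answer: 15 + 2*I*sqrt(6) ≈ 15.0 + 4.899*I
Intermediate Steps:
J(r, n) = -5*r
E(Y) = 20 (E(Y) = -5*(-4) = 20)
o(y) = 8 + sqrt(-4 - y) (o(y) = 8 + sqrt(1 + (-5 - y)) = 8 + sqrt(-4 - y))
o(p(E(-4), -4)) - 7*(-1) = (8 + sqrt(-4 - 1*20)) - 7*(-1) = (8 + sqrt(-4 - 20)) + 7 = (8 + sqrt(-24)) + 7 = (8 + 2*I*sqrt(6)) + 7 = 15 + 2*I*sqrt(6)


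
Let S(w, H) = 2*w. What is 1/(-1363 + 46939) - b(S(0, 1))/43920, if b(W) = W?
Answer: 1/45576 ≈ 2.1941e-5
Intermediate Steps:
1/(-1363 + 46939) - b(S(0, 1))/43920 = 1/(-1363 + 46939) - 2*0/43920 = 1/45576 - 0/43920 = 1/45576 - 1*0 = 1/45576 + 0 = 1/45576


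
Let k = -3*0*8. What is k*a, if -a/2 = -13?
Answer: 0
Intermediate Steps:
a = 26 (a = -2*(-13) = 26)
k = 0 (k = 0*8 = 0)
k*a = 0*26 = 0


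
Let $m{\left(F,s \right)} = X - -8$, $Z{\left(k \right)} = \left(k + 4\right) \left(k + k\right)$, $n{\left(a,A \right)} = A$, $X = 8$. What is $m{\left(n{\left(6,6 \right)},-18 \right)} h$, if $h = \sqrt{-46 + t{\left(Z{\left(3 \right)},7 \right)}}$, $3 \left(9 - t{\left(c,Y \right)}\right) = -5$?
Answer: $\frac{16 i \sqrt{318}}{3} \approx 95.107 i$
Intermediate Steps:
$Z{\left(k \right)} = 2 k \left(4 + k\right)$ ($Z{\left(k \right)} = \left(4 + k\right) 2 k = 2 k \left(4 + k\right)$)
$m{\left(F,s \right)} = 16$ ($m{\left(F,s \right)} = 8 - -8 = 8 + 8 = 16$)
$t{\left(c,Y \right)} = \frac{32}{3}$ ($t{\left(c,Y \right)} = 9 - - \frac{5}{3} = 9 + \frac{5}{3} = \frac{32}{3}$)
$h = \frac{i \sqrt{318}}{3}$ ($h = \sqrt{-46 + \frac{32}{3}} = \sqrt{- \frac{106}{3}} = \frac{i \sqrt{318}}{3} \approx 5.9442 i$)
$m{\left(n{\left(6,6 \right)},-18 \right)} h = 16 \frac{i \sqrt{318}}{3} = \frac{16 i \sqrt{318}}{3}$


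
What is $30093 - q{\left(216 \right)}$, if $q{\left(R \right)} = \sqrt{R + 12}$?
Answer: $30093 - 2 \sqrt{57} \approx 30078.0$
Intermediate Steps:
$q{\left(R \right)} = \sqrt{12 + R}$
$30093 - q{\left(216 \right)} = 30093 - \sqrt{12 + 216} = 30093 - \sqrt{228} = 30093 - 2 \sqrt{57}$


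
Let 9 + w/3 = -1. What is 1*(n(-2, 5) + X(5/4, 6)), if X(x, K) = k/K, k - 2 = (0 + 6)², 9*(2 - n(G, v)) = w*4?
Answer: 65/3 ≈ 21.667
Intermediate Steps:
w = -30 (w = -27 + 3*(-1) = -27 - 3 = -30)
n(G, v) = 46/3 (n(G, v) = 2 - (-10)*4/3 = 2 - ⅑*(-120) = 2 + 40/3 = 46/3)
k = 38 (k = 2 + (0 + 6)² = 2 + 6² = 2 + 36 = 38)
X(x, K) = 38/K
1*(n(-2, 5) + X(5/4, 6)) = 1*(46/3 + 38/6) = 1*(46/3 + 38*(⅙)) = 1*(46/3 + 19/3) = 1*(65/3) = 65/3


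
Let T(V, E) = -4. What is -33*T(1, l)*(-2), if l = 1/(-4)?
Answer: -264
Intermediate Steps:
l = -¼ ≈ -0.25000
-33*T(1, l)*(-2) = -33*(-4)*(-2) = 132*(-2) = -264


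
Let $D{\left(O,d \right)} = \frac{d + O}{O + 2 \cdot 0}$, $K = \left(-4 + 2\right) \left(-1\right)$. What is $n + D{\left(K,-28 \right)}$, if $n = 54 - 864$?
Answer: $-823$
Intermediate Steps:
$K = 2$ ($K = \left(-2\right) \left(-1\right) = 2$)
$D{\left(O,d \right)} = \frac{O + d}{O}$ ($D{\left(O,d \right)} = \frac{O + d}{O + 0} = \frac{O + d}{O}$)
$n = -810$
$n + D{\left(K,-28 \right)} = -810 + \frac{2 - 28}{2} = -810 + \frac{1}{2} \left(-26\right) = -810 - 13 = -823$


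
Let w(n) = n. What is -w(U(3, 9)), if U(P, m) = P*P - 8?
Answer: -1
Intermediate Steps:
U(P, m) = -8 + P² (U(P, m) = P² - 8 = -8 + P²)
-w(U(3, 9)) = -(-8 + 3²) = -(-8 + 9) = -1*1 = -1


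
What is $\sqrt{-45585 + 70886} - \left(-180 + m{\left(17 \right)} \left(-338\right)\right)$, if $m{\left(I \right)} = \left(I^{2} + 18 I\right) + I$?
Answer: $207036 + \sqrt{25301} \approx 2.072 \cdot 10^{5}$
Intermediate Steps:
$m{\left(I \right)} = I^{2} + 19 I$
$\sqrt{-45585 + 70886} - \left(-180 + m{\left(17 \right)} \left(-338\right)\right) = \sqrt{-45585 + 70886} - \left(-180 + 17 \left(19 + 17\right) \left(-338\right)\right) = \sqrt{25301} - \left(-180 + 17 \cdot 36 \left(-338\right)\right) = \sqrt{25301} - \left(-180 + 612 \left(-338\right)\right) = \sqrt{25301} - \left(-180 - 206856\right) = \sqrt{25301} - -207036 = \sqrt{25301} + 207036 = 207036 + \sqrt{25301}$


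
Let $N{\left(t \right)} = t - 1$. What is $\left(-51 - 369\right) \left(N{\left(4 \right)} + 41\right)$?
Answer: $-18480$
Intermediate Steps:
$N{\left(t \right)} = -1 + t$ ($N{\left(t \right)} = t - 1 = -1 + t$)
$\left(-51 - 369\right) \left(N{\left(4 \right)} + 41\right) = \left(-51 - 369\right) \left(\left(-1 + 4\right) + 41\right) = - 420 \left(3 + 41\right) = \left(-420\right) 44 = -18480$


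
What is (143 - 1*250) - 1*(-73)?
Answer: -34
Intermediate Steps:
(143 - 1*250) - 1*(-73) = (143 - 250) + 73 = -107 + 73 = -34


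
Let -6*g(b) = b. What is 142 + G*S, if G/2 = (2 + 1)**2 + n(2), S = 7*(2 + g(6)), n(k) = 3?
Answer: 310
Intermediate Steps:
g(b) = -b/6
S = 7 (S = 7*(2 - 1/6*6) = 7*(2 - 1) = 7*1 = 7)
G = 24 (G = 2*((2 + 1)**2 + 3) = 2*(3**2 + 3) = 2*(9 + 3) = 2*12 = 24)
142 + G*S = 142 + 24*7 = 142 + 168 = 310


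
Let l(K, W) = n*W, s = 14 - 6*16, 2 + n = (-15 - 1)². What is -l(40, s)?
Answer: 20828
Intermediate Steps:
n = 254 (n = -2 + (-15 - 1)² = -2 + (-16)² = -2 + 256 = 254)
s = -82 (s = 14 - 96 = -82)
l(K, W) = 254*W
-l(40, s) = -254*(-82) = -1*(-20828) = 20828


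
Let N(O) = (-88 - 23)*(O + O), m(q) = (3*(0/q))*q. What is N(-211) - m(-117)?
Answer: 46842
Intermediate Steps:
m(q) = 0 (m(q) = (3*0)*q = 0*q = 0)
N(O) = -222*O
N(-211) - m(-117) = -222*(-211) - 1*0 = 46842 + 0 = 46842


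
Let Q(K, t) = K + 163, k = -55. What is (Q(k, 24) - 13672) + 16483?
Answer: 2919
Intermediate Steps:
Q(K, t) = 163 + K
(Q(k, 24) - 13672) + 16483 = ((163 - 55) - 13672) + 16483 = (108 - 13672) + 16483 = -13564 + 16483 = 2919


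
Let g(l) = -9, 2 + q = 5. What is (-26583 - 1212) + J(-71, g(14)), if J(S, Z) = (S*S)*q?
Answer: -12672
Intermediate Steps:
q = 3 (q = -2 + 5 = 3)
J(S, Z) = 3*S² (J(S, Z) = (S*S)*3 = S²*3 = 3*S²)
(-26583 - 1212) + J(-71, g(14)) = (-26583 - 1212) + 3*(-71)² = -27795 + 3*5041 = -27795 + 15123 = -12672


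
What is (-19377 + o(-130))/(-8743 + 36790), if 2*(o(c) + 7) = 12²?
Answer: -19312/28047 ≈ -0.68856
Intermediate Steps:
o(c) = 65 (o(c) = -7 + (½)*12² = -7 + (½)*144 = -7 + 72 = 65)
(-19377 + o(-130))/(-8743 + 36790) = (-19377 + 65)/(-8743 + 36790) = -19312/28047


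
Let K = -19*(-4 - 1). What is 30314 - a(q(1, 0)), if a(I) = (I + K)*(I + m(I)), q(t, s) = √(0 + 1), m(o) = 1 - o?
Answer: 30218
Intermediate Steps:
K = 95 (K = -19*(-5) = 95)
q(t, s) = 1 (q(t, s) = √1 = 1)
a(I) = 95 + I (a(I) = (I + 95)*(I + (1 - I)) = (95 + I)*1 = 95 + I)
30314 - a(q(1, 0)) = 30314 - (95 + 1) = 30314 - 1*96 = 30314 - 96 = 30218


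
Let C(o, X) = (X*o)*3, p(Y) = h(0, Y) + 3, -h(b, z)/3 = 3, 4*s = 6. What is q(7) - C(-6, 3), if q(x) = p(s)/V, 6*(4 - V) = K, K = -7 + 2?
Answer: 1530/29 ≈ 52.759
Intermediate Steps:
s = 3/2 (s = (¼)*6 = 3/2 ≈ 1.5000)
K = -5
h(b, z) = -9 (h(b, z) = -3*3 = -9)
p(Y) = -6 (p(Y) = -9 + 3 = -6)
V = 29/6 (V = 4 - ⅙*(-5) = 4 + ⅚ = 29/6 ≈ 4.8333)
q(x) = -36/29 (q(x) = -6/29/6 = -6*6/29 = -36/29)
C(o, X) = 3*X*o
q(7) - C(-6, 3) = -36/29 - 3*3*(-6) = -36/29 - 1*(-54) = -36/29 + 54 = 1530/29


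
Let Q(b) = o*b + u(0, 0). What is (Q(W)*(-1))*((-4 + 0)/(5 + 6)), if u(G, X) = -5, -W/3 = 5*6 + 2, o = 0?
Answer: -20/11 ≈ -1.8182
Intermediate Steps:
W = -96 (W = -3*(5*6 + 2) = -3*(30 + 2) = -3*32 = -96)
Q(b) = -5 (Q(b) = 0*b - 5 = 0 - 5 = -5)
(Q(W)*(-1))*((-4 + 0)/(5 + 6)) = (-5*(-1))*((-4 + 0)/(5 + 6)) = 5*(-4/11) = -20/11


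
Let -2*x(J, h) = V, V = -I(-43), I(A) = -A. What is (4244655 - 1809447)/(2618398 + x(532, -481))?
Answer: 1623472/1745613 ≈ 0.93003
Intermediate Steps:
V = -43 (V = -(-1)*(-43) = -1*43 = -43)
x(J, h) = 43/2 (x(J, h) = -½*(-43) = 43/2)
(4244655 - 1809447)/(2618398 + x(532, -481)) = (4244655 - 1809447)/(2618398 + 43/2) = 2435208/(5236839/2) = 2435208*(2/5236839) = 1623472/1745613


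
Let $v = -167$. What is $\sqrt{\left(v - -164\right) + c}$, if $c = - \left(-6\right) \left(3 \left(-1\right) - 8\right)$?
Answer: $i \sqrt{69} \approx 8.3066 i$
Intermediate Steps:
$c = -66$ ($c = - \left(-6\right) \left(-3 - 8\right) = - \left(-6\right) \left(-11\right) = \left(-1\right) 66 = -66$)
$\sqrt{\left(v - -164\right) + c} = \sqrt{\left(-167 - -164\right) - 66} = \sqrt{\left(-167 + 164\right) - 66} = \sqrt{-3 - 66} = \sqrt{-69} = i \sqrt{69}$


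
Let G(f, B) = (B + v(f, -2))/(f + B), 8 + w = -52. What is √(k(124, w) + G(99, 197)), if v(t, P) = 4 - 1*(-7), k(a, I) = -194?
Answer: 4*I*√16539/37 ≈ 13.903*I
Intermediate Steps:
w = -60 (w = -8 - 52 = -60)
v(t, P) = 11 (v(t, P) = 4 + 7 = 11)
G(f, B) = (11 + B)/(B + f) (G(f, B) = (B + 11)/(f + B) = (11 + B)/(B + f))
√(k(124, w) + G(99, 197)) = √(-194 + (11 + 197)/(197 + 99)) = √(-194 + 208/296) = √(-194 + (1/296)*208) = √(-194 + 26/37) = √(-7152/37) = 4*I*√16539/37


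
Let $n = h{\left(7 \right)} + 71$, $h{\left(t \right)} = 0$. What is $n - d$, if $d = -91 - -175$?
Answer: $-13$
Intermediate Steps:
$d = 84$ ($d = -91 + 175 = 84$)
$n = 71$ ($n = 0 + 71 = 71$)
$n - d = 71 - 84 = -13$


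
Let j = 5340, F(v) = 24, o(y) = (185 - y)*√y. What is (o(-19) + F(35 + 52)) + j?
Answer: 5364 + 204*I*√19 ≈ 5364.0 + 889.22*I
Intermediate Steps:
o(y) = √y*(185 - y)
(o(-19) + F(35 + 52)) + j = (√(-19)*(185 - 1*(-19)) + 24) + 5340 = ((I*√19)*(185 + 19) + 24) + 5340 = ((I*√19)*204 + 24) + 5340 = (204*I*√19 + 24) + 5340 = (24 + 204*I*√19) + 5340 = 5364 + 204*I*√19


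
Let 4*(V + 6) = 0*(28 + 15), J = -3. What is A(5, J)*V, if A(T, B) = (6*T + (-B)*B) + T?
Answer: -156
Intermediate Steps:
V = -6 (V = -6 + (0*(28 + 15))/4 = -6 + (0*43)/4 = -6 + (¼)*0 = -6 + 0 = -6)
A(T, B) = -B² + 7*T (A(T, B) = (6*T - B²) + T = (-B² + 6*T) + T = -B² + 7*T)
A(5, J)*V = (-1*(-3)² + 7*5)*(-6) = (-1*9 + 35)*(-6) = (-9 + 35)*(-6) = 26*(-6) = -156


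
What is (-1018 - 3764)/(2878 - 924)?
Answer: -2391/977 ≈ -2.4473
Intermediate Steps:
(-1018 - 3764)/(2878 - 924) = -4782/1954 = -4782*1/1954 = -2391/977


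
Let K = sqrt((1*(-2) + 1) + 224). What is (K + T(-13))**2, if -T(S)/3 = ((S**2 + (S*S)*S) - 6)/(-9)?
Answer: (-678 + sqrt(223))**2 ≈ 4.3966e+5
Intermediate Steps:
T(S) = -2 + S**2/3 + S**3/3 (T(S) = -3*((S**2 + (S*S)*S) - 6)/(-9) = -3*((S**2 + S**2*S) - 6)*(-1)/9 = -3*((S**2 + S**3) - 6)*(-1)/9 = -3*(-6 + S**2 + S**3)*(-1)/9 = -3*(2/3 - S**2/9 - S**3/9) = -2 + S**2/3 + S**3/3)
K = sqrt(223) (K = sqrt((-2 + 1) + 224) = sqrt(-1 + 224) = sqrt(223) ≈ 14.933)
(K + T(-13))**2 = (sqrt(223) + (-2 + (1/3)*(-13)**2 + (1/3)*(-13)**3))**2 = (sqrt(223) + (-2 + (1/3)*169 + (1/3)*(-2197)))**2 = (sqrt(223) + (-2 + 169/3 - 2197/3))**2 = (sqrt(223) - 678)**2 = (-678 + sqrt(223))**2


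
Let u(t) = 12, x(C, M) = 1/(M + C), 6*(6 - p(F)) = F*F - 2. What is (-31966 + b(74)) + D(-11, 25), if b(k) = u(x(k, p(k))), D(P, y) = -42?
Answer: -31996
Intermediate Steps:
p(F) = 19/3 - F²/6 (p(F) = 6 - (F*F - 2)/6 = 6 - (F² - 2)/6 = 6 - (-2 + F²)/6 = 6 + (⅓ - F²/6) = 19/3 - F²/6)
x(C, M) = 1/(C + M)
b(k) = 12
(-31966 + b(74)) + D(-11, 25) = (-31966 + 12) - 42 = -31954 - 42 = -31996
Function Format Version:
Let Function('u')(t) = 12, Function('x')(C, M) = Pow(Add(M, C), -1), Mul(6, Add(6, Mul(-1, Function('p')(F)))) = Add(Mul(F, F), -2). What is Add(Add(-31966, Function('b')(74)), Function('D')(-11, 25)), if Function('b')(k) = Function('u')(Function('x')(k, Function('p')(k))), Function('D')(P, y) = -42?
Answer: -31996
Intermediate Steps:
Function('p')(F) = Add(Rational(19, 3), Mul(Rational(-1, 6), Pow(F, 2))) (Function('p')(F) = Add(6, Mul(Rational(-1, 6), Add(Mul(F, F), -2))) = Add(6, Mul(Rational(-1, 6), Add(Pow(F, 2), -2))) = Add(6, Mul(Rational(-1, 6), Add(-2, Pow(F, 2)))) = Add(6, Add(Rational(1, 3), Mul(Rational(-1, 6), Pow(F, 2)))) = Add(Rational(19, 3), Mul(Rational(-1, 6), Pow(F, 2))))
Function('x')(C, M) = Pow(Add(C, M), -1)
Function('b')(k) = 12
Add(Add(-31966, Function('b')(74)), Function('D')(-11, 25)) = Add(Add(-31966, 12), -42) = Add(-31954, -42) = -31996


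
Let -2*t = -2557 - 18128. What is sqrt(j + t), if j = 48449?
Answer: sqrt(235166)/2 ≈ 242.47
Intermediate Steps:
t = 20685/2 (t = -(-2557 - 18128)/2 = -1/2*(-20685) = 20685/2 ≈ 10343.)
sqrt(j + t) = sqrt(48449 + 20685/2) = sqrt(117583/2) = sqrt(235166)/2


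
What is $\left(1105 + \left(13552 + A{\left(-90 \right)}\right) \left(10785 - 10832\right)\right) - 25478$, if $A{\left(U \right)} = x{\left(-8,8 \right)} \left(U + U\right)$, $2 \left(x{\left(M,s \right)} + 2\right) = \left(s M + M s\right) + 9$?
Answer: $-1181607$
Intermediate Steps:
$x{\left(M,s \right)} = \frac{5}{2} + M s$ ($x{\left(M,s \right)} = -2 + \frac{\left(s M + M s\right) + 9}{2} = -2 + \frac{\left(M s + M s\right) + 9}{2} = -2 + \frac{2 M s + 9}{2} = -2 + \frac{9 + 2 M s}{2} = -2 + \left(\frac{9}{2} + M s\right) = \frac{5}{2} + M s$)
$A{\left(U \right)} = - 123 U$ ($A{\left(U \right)} = \left(\frac{5}{2} - 64\right) \left(U + U\right) = \left(\frac{5}{2} - 64\right) 2 U = - \frac{123 \cdot 2 U}{2} = - 123 U$)
$\left(1105 + \left(13552 + A{\left(-90 \right)}\right) \left(10785 - 10832\right)\right) - 25478 = \left(1105 + \left(13552 - -11070\right) \left(10785 - 10832\right)\right) - 25478 = \left(1105 + \left(13552 + 11070\right) \left(-47\right)\right) - 25478 = \left(1105 + 24622 \left(-47\right)\right) - 25478 = \left(1105 - 1157234\right) - 25478 = -1156129 - 25478 = -1181607$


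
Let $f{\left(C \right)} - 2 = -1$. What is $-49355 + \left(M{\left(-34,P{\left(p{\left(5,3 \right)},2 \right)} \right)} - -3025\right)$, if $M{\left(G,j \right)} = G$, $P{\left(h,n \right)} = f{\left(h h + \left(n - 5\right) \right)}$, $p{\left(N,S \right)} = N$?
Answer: $-46364$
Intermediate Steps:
$f{\left(C \right)} = 1$ ($f{\left(C \right)} = 2 - 1 = 1$)
$P{\left(h,n \right)} = 1$
$-49355 + \left(M{\left(-34,P{\left(p{\left(5,3 \right)},2 \right)} \right)} - -3025\right) = -49355 - -2991 = -49355 + \left(-34 + 3025\right) = -49355 + 2991 = -46364$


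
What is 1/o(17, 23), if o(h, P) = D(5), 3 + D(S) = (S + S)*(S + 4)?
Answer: 1/87 ≈ 0.011494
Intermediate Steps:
D(S) = -3 + 2*S*(4 + S) (D(S) = -3 + (S + S)*(S + 4) = -3 + (2*S)*(4 + S) = -3 + 2*S*(4 + S))
o(h, P) = 87 (o(h, P) = -3 + 2*5² + 8*5 = -3 + 2*25 + 40 = -3 + 50 + 40 = 87)
1/o(17, 23) = 1/87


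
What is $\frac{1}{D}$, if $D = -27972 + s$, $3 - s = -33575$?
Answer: $\frac{1}{5606} \approx 0.00017838$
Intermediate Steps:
$s = 33578$ ($s = 3 - -33575 = 3 + 33575 = 33578$)
$D = 5606$ ($D = -27972 + 33578 = 5606$)
$\frac{1}{D} = \frac{1}{5606}$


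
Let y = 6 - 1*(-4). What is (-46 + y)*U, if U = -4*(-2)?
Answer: -288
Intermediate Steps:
U = 8
y = 10 (y = 6 + 4 = 10)
(-46 + y)*U = (-46 + 10)*8 = -36*8 = -288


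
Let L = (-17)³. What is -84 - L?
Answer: 4829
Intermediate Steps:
L = -4913
-84 - L = -84 - 1*(-4913) = -84 + 4913 = 4829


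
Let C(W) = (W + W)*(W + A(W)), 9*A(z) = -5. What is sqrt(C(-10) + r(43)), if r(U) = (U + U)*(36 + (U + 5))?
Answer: 2*sqrt(16729)/3 ≈ 86.227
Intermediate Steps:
A(z) = -5/9 (A(z) = (1/9)*(-5) = -5/9)
r(U) = 2*U*(41 + U) (r(U) = (2*U)*(36 + (5 + U)) = (2*U)*(41 + U) = 2*U*(41 + U))
C(W) = 2*W*(-5/9 + W) (C(W) = (W + W)*(W - 5/9) = (2*W)*(-5/9 + W) = 2*W*(-5/9 + W))
sqrt(C(-10) + r(43)) = sqrt((2/9)*(-10)*(-5 + 9*(-10)) + 2*43*(41 + 43)) = sqrt((2/9)*(-10)*(-5 - 90) + 2*43*84) = sqrt((2/9)*(-10)*(-95) + 7224) = sqrt(1900/9 + 7224) = sqrt(66916/9) = 2*sqrt(16729)/3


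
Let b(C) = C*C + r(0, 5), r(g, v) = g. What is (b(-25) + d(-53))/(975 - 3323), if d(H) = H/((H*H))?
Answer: -8281/31111 ≈ -0.26618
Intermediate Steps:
b(C) = C² (b(C) = C*C + 0 = C² + 0 = C²)
d(H) = 1/H (d(H) = H/(H²) = H/H² = 1/H)
(b(-25) + d(-53))/(975 - 3323) = ((-25)² + 1/(-53))/(975 - 3323) = (625 - 1/53)/(-2348) = (33124/53)*(-1/2348) = -8281/31111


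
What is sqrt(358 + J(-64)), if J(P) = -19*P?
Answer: sqrt(1574) ≈ 39.674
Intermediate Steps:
sqrt(358 + J(-64)) = sqrt(358 - 19*(-64)) = sqrt(358 + 1216) = sqrt(1574)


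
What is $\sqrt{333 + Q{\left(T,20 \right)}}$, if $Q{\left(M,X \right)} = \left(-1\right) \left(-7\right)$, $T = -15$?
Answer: $2 \sqrt{85} \approx 18.439$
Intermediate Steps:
$Q{\left(M,X \right)} = 7$
$\sqrt{333 + Q{\left(T,20 \right)}} = \sqrt{333 + 7} = \sqrt{340} = 2 \sqrt{85}$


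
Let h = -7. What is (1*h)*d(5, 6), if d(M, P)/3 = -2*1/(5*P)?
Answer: 7/5 ≈ 1.4000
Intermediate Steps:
d(M, P) = -6/(5*P) (d(M, P) = 3*(-2*1/(5*P)) = 3*(-2/(5*P)) = -6/(5*P))
(1*h)*d(5, 6) = (1*(-7))*(-6/5/6) = -(-42)/(5*6) = -7*(-⅕) = 7/5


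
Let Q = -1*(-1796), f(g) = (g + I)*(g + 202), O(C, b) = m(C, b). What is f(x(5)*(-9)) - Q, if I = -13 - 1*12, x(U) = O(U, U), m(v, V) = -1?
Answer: -5172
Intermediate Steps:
O(C, b) = -1
x(U) = -1
I = -25 (I = -13 - 12 = -25)
f(g) = (-25 + g)*(202 + g) (f(g) = (g - 25)*(g + 202) = (-25 + g)*(202 + g))
Q = 1796
f(x(5)*(-9)) - Q = (-5050 + (-1*(-9))**2 + 177*(-1*(-9))) - 1*1796 = (-5050 + 9**2 + 177*9) - 1796 = (-5050 + 81 + 1593) - 1796 = -3376 - 1796 = -5172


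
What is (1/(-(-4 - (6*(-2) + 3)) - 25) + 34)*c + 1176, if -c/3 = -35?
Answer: 9485/2 ≈ 4742.5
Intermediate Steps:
c = 105 (c = -3*(-35) = 105)
(1/(-(-4 - (6*(-2) + 3)) - 25) + 34)*c + 1176 = (1/(-(-4 - (6*(-2) + 3)) - 25) + 34)*105 + 1176 = (1/(-(-4 - (-12 + 3)) - 25) + 34)*105 + 1176 = (1/(-(-4 - 1*(-9)) - 25) + 34)*105 + 1176 = (1/(-(-4 + 9) - 25) + 34)*105 + 1176 = (1/(-1*5 - 25) + 34)*105 + 1176 = (1/(-5 - 25) + 34)*105 + 1176 = (1/(-30) + 34)*105 + 1176 = (-1/30 + 34)*105 + 1176 = (1019/30)*105 + 1176 = 7133/2 + 1176 = 9485/2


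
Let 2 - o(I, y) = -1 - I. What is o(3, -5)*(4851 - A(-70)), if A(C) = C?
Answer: 29526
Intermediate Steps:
o(I, y) = 3 + I (o(I, y) = 2 - (-1 - I) = 2 + (1 + I) = 3 + I)
o(3, -5)*(4851 - A(-70)) = (3 + 3)*(4851 - 1*(-70)) = 6*(4851 + 70) = 6*4921 = 29526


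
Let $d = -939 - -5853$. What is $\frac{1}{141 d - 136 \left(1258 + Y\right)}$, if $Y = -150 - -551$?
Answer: $\frac{1}{467250} \approx 2.1402 \cdot 10^{-6}$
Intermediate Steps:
$Y = 401$ ($Y = -150 + 551 = 401$)
$d = 4914$ ($d = -939 + 5853 = 4914$)
$\frac{1}{141 d - 136 \left(1258 + Y\right)} = \frac{1}{141 \cdot 4914 - 136 \left(1258 + 401\right)} = \frac{1}{692874 - 225624} = \frac{1}{467250}$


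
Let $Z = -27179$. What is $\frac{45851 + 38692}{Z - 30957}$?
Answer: $- \frac{84543}{58136} \approx -1.4542$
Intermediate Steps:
$\frac{45851 + 38692}{Z - 30957} = \frac{45851 + 38692}{-27179 - 30957} = \frac{84543}{-58136} = 84543 \left(- \frac{1}{58136}\right) = - \frac{84543}{58136}$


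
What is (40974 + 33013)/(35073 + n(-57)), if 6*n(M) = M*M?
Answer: 147974/71229 ≈ 2.0774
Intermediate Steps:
n(M) = M²/6 (n(M) = (M*M)/6 = M²/6)
(40974 + 33013)/(35073 + n(-57)) = (40974 + 33013)/(35073 + (⅙)*(-57)²) = 73987/(35073 + (⅙)*3249) = 73987/(35073 + 1083/2) = 73987/(71229/2) = 73987*(2/71229) = 147974/71229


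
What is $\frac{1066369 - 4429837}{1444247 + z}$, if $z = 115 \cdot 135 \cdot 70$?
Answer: $- \frac{3363468}{2530997} \approx -1.3289$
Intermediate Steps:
$z = 1086750$ ($z = 15525 \cdot 70 = 1086750$)
$\frac{1066369 - 4429837}{1444247 + z} = \frac{1066369 - 4429837}{1444247 + 1086750} = - \frac{3363468}{2530997}$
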